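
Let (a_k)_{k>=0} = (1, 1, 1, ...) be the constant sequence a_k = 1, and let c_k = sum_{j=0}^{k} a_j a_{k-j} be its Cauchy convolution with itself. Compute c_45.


Since a_j = 1 for all j >= 0, the convolution sum becomes
c_k = sum_{j=0}^{k} 1 * 1 = 1 * (k + 1).
Equivalently, the generating function of (a_k) is 1/(1 - x) and its square is 1/(1 - x)^2 = sum_{k>=0} 1(k + 1) x^k.
For k = 45: 1 * 46 = 46.

46


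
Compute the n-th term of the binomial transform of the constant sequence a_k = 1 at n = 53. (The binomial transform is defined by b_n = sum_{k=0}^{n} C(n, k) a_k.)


With a_k = 1 for all k, b_n = sum_{k=0}^{n} C(n, k) = 2^n by the binomial theorem.
For n = 53: 2^53 = 9007199254740992.

9007199254740992


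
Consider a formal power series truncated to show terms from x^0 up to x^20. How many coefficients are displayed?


From x^0 to x^20 inclusive, the count is 20 - 0 + 1 = 21.

21


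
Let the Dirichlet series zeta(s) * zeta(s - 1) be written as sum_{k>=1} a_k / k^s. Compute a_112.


Convolution gives a_k = sum_{d | k} d * 1 = sum_{d | k} d = sigma(k), the sum of positive divisors of k.
For k = 112, the divisors are 1, 2, 4, 7, 8, 14, 16, 28, 56, 112, so
sigma(112) = 1 + 2 + 4 + 7 + 8 + 14 + 16 + 28 + 56 + 112 = 248.

248


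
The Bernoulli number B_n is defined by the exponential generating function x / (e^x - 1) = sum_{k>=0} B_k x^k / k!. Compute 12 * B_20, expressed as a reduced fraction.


Bernoulli numbers can also be computed recursively via B_0 = 1 and sum_{j=0}^{m} C(m+1, j) B_j = 0 for m >= 1. Odd-index Bernoulli numbers vanish for k >= 3.
Computing B_20 = -174611/330, so 12 * B_20 = 12 * -174611/330 = -349222/55.

-349222/55


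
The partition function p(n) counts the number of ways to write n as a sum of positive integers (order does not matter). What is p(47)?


Using the generating function prod_{k>=1} 1/(1-x^k), we compute p(47).
By dynamic programming over parts 1 through 47:
p(47) = 124754

124754


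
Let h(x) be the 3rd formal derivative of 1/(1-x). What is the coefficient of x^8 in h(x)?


Differentiating 3 times: d^3/dx^3 [1/(1-x)] = 3!/(1-x)^4.
The expansion 1/(1-x)^4 = sum_{k>=0} C(k+3, 3) x^k, so the coefficient of x^n in 3!/(1-x)^4 is 3! * C(n+3, 3).
For n = 8: 6 * C(11, 3) = 6 * 165 = 990

990


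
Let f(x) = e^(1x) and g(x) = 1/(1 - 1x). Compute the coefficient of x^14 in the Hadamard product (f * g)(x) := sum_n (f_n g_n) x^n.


Expanding: f_k = 1^k/k! (from e^(1x)) and g_k = 1^k (from 1/(1 - 1x)). So the Hadamard coefficient (f * g)_k = 1^k 1^k / k! = (1)^k / k!.
For k = 14: 1^14/14! = 1/87178291200 = 1/87178291200.

1/87178291200


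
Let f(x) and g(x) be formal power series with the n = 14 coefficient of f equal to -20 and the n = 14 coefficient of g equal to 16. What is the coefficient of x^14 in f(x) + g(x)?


Addition of formal power series is termwise.
The coefficient of x^14 in f + g = -20 + 16
= -4

-4


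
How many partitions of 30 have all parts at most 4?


Using the generating function (1-x)^(-1)(1-x^2)^(-1)...(1-x^4)^(-1),
the coefficient of x^30 counts these restricted partitions.
Result = 297

297


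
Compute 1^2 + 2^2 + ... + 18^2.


This power sum has a closed form given by Faulhaber's formula
sum_{k=1}^{m} k^p = (1 / (p + 1)) * sum_{j=0}^{p} C(p + 1, j) B_j m^(p + 1 - j),
but for small m direct computation is fastest:
1 + 4 + 9 + 16 + 25 + 36 + 49 + 64 + 81 + 100 + 121 + 144 + 169 + 196 + 225 + 256 + 289 + 324 = 2109.

2109


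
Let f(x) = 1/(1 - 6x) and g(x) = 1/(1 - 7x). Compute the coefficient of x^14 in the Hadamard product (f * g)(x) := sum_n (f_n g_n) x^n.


f has coefficients f_k = 6^k and g has coefficients g_k = 7^k, so the Hadamard product has coefficient (f*g)_k = 6^k * 7^k = 42^k.
For k = 14: 42^14 = 53148384174432398229504.

53148384174432398229504


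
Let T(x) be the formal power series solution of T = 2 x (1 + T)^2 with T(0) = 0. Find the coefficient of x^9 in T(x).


Apply the Lagrange inversion formula: if T = 2 x * phi(T) with phi(t) = (1 + t)^2, then [x^n] T = 2^n * (1/n) [t^(n-1)] phi(t)^n = 2^n * (1/n) [t^(n-1)] (1 + t)^(2n) = 2^n * (1/n) C(2n, n-1).
Using the identity C(2n, n-1) = C(2n, n) * n / (n+1), the unscaled factor equals C(2n, n) / (n+1) = C_n, the n-th Catalan number.
For n = 9: C_9 = C(18, 9) / 10 = 48620/10 = 4862.
With the 2^9 = 512 factor, the coefficient is 512 * 4862 = 2489344.

2489344


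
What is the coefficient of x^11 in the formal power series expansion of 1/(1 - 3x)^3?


The general identity 1/(1 - c x)^r = sum_{k>=0} c^k C(k + r - 1, r - 1) x^k follows by substituting y = c x into 1/(1 - y)^r = sum_{k>=0} C(k + r - 1, r - 1) y^k.
For c = 3, r = 3, k = 11:
3^11 * C(13, 2) = 177147 * 78 = 13817466.

13817466


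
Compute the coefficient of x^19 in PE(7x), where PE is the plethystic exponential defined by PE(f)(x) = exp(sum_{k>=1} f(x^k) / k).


With f(x) = 7x, the exponent is sum_{k>=1} 7 x^k / k = 7 * (-ln(1 - x)). Exponentiating:
PE(7x) = exp(-7 ln(1 - x)) = 1/(1 - x)^7.
By the negative binomial expansion, [x^n] 1/(1 - x)^7 = C(n + 6, 6).
For n = 19: C(25, 6) = 177100.

177100


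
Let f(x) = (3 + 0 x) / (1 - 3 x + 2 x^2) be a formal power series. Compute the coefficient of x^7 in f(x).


Write f(x) = sum_{k>=0} a_k x^k. Multiplying both sides by 1 - 3 x + 2 x^2 gives
(1 - 3 x + 2 x^2) sum_{k>=0} a_k x^k = 3 + 0 x.
Matching coefficients:
 x^0: a_0 = 3
 x^1: a_1 - 3 a_0 = 0  =>  a_1 = 3*3 + 0 = 9
 x^k (k >= 2): a_k = 3 a_{k-1} - 2 a_{k-2}.
Iterating: a_2 = 21, a_3 = 45, a_4 = 93, a_5 = 189, a_6 = 381, a_7 = 765.
So the coefficient of x^7 is 765.

765


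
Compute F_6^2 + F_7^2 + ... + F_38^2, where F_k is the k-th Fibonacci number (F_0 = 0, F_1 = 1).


There is a standard identity sum_{k=0}^{N} F_k^2 = F_N * F_{N+1} (proved inductively from the telescoping relation F_k^2 = F_k F_{k+1} - F_{k-1} F_k). Then
sum_{k=6}^{38} F_k^2 = F_38 F_39 - F_5 F_6.
Computing: F_38 = 39088169, F_39 = 63245986, F_5 = 5, F_6 = 8.
Sum = 39088169 * 63245986 - 5 * 8 = 2472169789339594.

2472169789339594


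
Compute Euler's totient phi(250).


phi(n) counts integers in [1, n] coprime to n. Using the multiplicative formula phi(n) = n * prod_{p | n} (1 - 1/p):
250 = 2 * 5^3, so
phi(250) = 250 * (1 - 1/2) * (1 - 1/5) = 100.

100


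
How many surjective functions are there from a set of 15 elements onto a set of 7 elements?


By inclusion-exclusion on which target elements are missed, the number of surjections from an n-set onto a k-set is
surj(n, k) = sum_{j=0}^{k} (-1)^j C(k, j) (k - j)^n.
Equivalently surj(n, k) = k! * S(n, k), where S(n, k) is the Stirling number of the second kind.
For n = 15, k = 7:
S(15, 7) = 408741333, so
surj = 7! * 408741333 = 5040 * 408741333 = 2060056318320.

2060056318320


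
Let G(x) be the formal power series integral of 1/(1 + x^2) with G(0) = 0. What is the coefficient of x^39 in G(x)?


1/(1 + x^2) = sum_{j>=0} (-1)^j x^(2j). Integrating termwise with G(0) = 0:
G(x) = sum_{j>=0} (-1)^j x^(2j+1) / (2j+1) = arctan(x).
Only odd powers are nonzero. For x^39 write 39 = 2*19 + 1, giving
(-1)^19 / 39 = -1/39 = -1/39.

-1/39


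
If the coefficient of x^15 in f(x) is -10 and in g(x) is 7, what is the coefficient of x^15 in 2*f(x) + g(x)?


Scalar multiplication scales coefficients: 2 * -10 = -20.
Then add the g coefficient: -20 + 7
= -13

-13


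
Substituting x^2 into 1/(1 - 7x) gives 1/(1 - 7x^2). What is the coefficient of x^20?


The coefficient of x^(2m) in 1/(1 - 7x^2) is 7^m.
With n = 20 = 2*10, the coefficient is 7^10 = 282475249.

282475249


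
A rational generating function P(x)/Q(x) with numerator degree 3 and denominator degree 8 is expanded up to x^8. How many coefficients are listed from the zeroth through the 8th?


Expanding up to x^8 gives the coefficients for x^0, x^1, ..., x^8.
That is 8 + 1 = 9 coefficients in total.

9


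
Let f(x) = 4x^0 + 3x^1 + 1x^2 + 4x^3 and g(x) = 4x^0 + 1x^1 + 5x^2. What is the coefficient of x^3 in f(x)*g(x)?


Cauchy product at x^3:
3*5 + 1*1 + 4*4
= 32

32


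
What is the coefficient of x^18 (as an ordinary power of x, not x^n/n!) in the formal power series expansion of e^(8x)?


The exponential series is e^y = sum_{k>=0} y^k / k!. Substituting y = 8x gives
e^(8x) = sum_{k>=0} 8^k x^k / k!.
So the coefficient of x^n is a^n/n! with a = 8, n = 18:
8^18 / 18! = 18014398509481984/6402373705728000 = 274877906944/97692469875

274877906944/97692469875


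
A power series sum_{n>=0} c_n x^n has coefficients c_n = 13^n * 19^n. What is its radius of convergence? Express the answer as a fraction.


By the root test (Cauchy-Hadamard), the radius is R = 1 / limsup_n |c_n|^(1/n).
Here |c_n|^(1/n) = (13^n * 19^n)^(1/n) = 13 * 19 = 247 for all n.
So R = 1/247 = 1/247.

1/247


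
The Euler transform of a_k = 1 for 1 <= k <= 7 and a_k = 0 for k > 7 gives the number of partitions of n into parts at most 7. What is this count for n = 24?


Partitions of 24 into parts at most 7:
Using generating function (1-x)^(-1)(1-x^2)^(-1)...(1-x^7)^(-1),
the coefficient of x^24 = 733

733


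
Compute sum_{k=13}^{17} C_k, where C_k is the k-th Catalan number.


C_13 through C_17: 742900, 2674440, 9694845, 35357670, 129644790
Sum = 742900 + 2674440 + 9694845 + 35357670 + 129644790
= 178114645

178114645


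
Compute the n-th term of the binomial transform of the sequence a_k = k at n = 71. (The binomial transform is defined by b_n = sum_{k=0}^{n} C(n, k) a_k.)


With a_k = k, b_n = sum_{k=0}^{n} C(n, k) k. Using k * C(n, k) = n * C(n-1, k-1) gives b_n = n * sum_{k>=1} C(n-1, k-1) = n * 2^(n-1).
For n = 71: 71 * 2^70 = 71 * 1180591620717411303424 = 83822005070936202543104.

83822005070936202543104


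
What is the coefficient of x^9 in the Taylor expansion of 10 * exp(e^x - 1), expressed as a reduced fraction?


exp(e^x - 1) = sum_{k>=0} Bell_k x^k / k!, where Bell_k is the k-th Bell number.
So the coefficient of x^9 is 10 * Bell_9 / 9!.
Computing: Bell_9 = 21147 and 9! = 362880, giving
10 * 21147/362880 = 1007/1728.

1007/1728


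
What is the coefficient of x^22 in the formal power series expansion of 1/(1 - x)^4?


The negative binomial / multiset identity is
1/(1 - x)^r = sum_{k>=0} C(k + r - 1, r - 1) x^k.
Here r = 4 and k = 22, so the coefficient is
C(22 + 3, 3) = C(25, 3)
= 2300

2300


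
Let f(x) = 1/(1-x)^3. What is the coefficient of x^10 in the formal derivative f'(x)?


Differentiate: d/dx [ 1/(1-x)^r ] = r / (1-x)^(r+1).
Here r = 3, so f'(x) = 3 / (1-x)^4.
The expansion of 1/(1-x)^(r+1) has coefficient of x^n equal to C(n+r, r).
So the coefficient of x^10 in f'(x) is
3 * C(13, 3) = 3 * 286 = 858

858


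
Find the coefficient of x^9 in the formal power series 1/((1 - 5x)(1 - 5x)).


By partial fractions or Cauchy convolution:
The coefficient equals sum_{k=0}^{9} 5^k * 5^(9-k).
= 19531250

19531250


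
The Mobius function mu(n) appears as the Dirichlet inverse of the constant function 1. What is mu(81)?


81 has a squared prime factor, so mu(81) = 0.
Factorization reveals a repeated prime.

0


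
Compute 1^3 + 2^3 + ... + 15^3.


This power sum has a closed form given by Faulhaber's formula
sum_{k=1}^{m} k^p = (1 / (p + 1)) * sum_{j=0}^{p} C(p + 1, j) B_j m^(p + 1 - j),
but for small m direct computation is fastest:
1 + 8 + 27 + 64 + 125 + 216 + 343 + 512 + 729 + 1000 + 1331 + 1728 + 2197 + 2744 + 3375 = 14400.

14400


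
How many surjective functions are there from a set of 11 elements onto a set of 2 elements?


By inclusion-exclusion on which target elements are missed, the number of surjections from an n-set onto a k-set is
surj(n, k) = sum_{j=0}^{k} (-1)^j C(k, j) (k - j)^n.
Equivalently surj(n, k) = k! * S(n, k), where S(n, k) is the Stirling number of the second kind.
For n = 11, k = 2:
S(11, 2) = 1023, so
surj = 2! * 1023 = 2 * 1023 = 2046.

2046


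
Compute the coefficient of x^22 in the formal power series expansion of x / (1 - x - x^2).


Let f(x) = sum_{k>=0} a_k x^k. Multiplying f(x) * (1 - x - x^2) = x and matching coefficients gives a_0 = 0, a_1 = 1, and a_k = a_{k-1} + a_{k-2} for k >= 2. These are the Fibonacci numbers F_k.
Iterating from F_0 = 0, F_1 = 1:
F_0=0, F_1=1, F_2=1, F_3=2, F_4=3, F_5=5, F_6=8, F_7=13, F_8=21, F_9=34, ...
F_22 = 17711.

17711


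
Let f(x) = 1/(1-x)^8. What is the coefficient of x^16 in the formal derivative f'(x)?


Differentiate: d/dx [ 1/(1-x)^r ] = r / (1-x)^(r+1).
Here r = 8, so f'(x) = 8 / (1-x)^9.
The expansion of 1/(1-x)^(r+1) has coefficient of x^n equal to C(n+r, r).
So the coefficient of x^16 in f'(x) is
8 * C(24, 8) = 8 * 735471 = 5883768

5883768


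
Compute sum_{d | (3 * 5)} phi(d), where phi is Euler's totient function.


First, 3 * 5 = 15. One classical identity is sum_{d | n} phi(d) = n (each k in [1, n] has a unique gcd with n, and among the k's with gcd(k, n) = n/d there are phi(d) of them). So the sum equals 15. We also verify directly:
Divisors of 15: 1, 3, 5, 15.
phi values: 1, 2, 4, 8.
Sum = 15.

15


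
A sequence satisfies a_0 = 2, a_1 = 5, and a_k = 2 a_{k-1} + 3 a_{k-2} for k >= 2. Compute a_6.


The characteristic equation is t^2 - 2 t - 3 = 0, with roots r_1 = 3 and r_2 = -1 (so c_1 = r_1 + r_2, c_2 = -r_1 r_2 as required).
One can use the closed form a_n = A r_1^n + B r_2^n, but direct iteration is more reliable:
a_0 = 2, a_1 = 5, a_2 = 16, a_3 = 47, a_4 = 142, a_5 = 425, a_6 = 1276.
So a_6 = 1276.

1276


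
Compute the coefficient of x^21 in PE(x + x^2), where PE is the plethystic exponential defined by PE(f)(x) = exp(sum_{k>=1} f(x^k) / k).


With f(x) = x + x^2, the exponent is sum_{k>=1} (x^k + x^(2k)) / k = -ln(1 - x) - ln(1 - x^2). Exponentiating:
PE(x + x^2) = 1 / ((1 - x)(1 - x^2)).
This is the generating function for partitions of n into parts of size 1 or 2. The number of 2's can be any j in 0..10, and the rest are 1's, so
[x^21] = floor(21/2) + 1 = 11.

11


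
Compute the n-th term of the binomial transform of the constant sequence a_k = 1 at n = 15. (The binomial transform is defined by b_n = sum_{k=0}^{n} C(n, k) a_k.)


With a_k = 1 for all k, b_n = sum_{k=0}^{n} C(n, k) = 2^n by the binomial theorem.
For n = 15: 2^15 = 32768.

32768


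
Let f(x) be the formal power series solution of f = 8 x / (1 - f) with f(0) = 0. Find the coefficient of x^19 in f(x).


Apply Lagrange inversion: f = 8 x * phi(f) with phi(t) = 1/(1 - t), so
[x^n] f = 8^n * (1/n) [t^(n-1)] phi(t)^n = 8^n * (1/n) [t^(n-1)] (1 - t)^(-n) = 8^n * (1/n) C(2n - 2, n - 1) = 8^n * C_{n-1}.
For n = 19: C_18 = C(36, 18) / 19 = 9075135300/19 = 477638700.
With the 8^19 = 144115188075855872 factor, the coefficient is 144115188075855872 * 477638700 = 68834991082807300089446400.

68834991082807300089446400


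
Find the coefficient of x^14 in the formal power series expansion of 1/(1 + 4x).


Write 1/(1 + c x) = 1/(1 - (-c) x) and apply the geometric-series identity
1/(1 - y) = sum_{k>=0} y^k to get 1/(1 + c x) = sum_{k>=0} (-c)^k x^k.
So the coefficient of x^k is (-c)^k = (-1)^k * c^k.
Here c = 4 and k = 14:
(-4)^14 = 1 * 268435456 = 268435456

268435456


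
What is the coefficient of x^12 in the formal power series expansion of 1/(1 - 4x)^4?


The general identity 1/(1 - c x)^r = sum_{k>=0} c^k C(k + r - 1, r - 1) x^k follows by substituting y = c x into 1/(1 - y)^r = sum_{k>=0} C(k + r - 1, r - 1) y^k.
For c = 4, r = 4, k = 12:
4^12 * C(15, 3) = 16777216 * 455 = 7633633280.

7633633280


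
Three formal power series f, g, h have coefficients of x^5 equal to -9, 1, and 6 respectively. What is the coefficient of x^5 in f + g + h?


Series addition is componentwise:
-9 + 1 + 6
= -2

-2


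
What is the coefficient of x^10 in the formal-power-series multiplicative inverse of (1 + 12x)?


The inverse is 1/(1 + 12x). Apply the geometric identity 1/(1 - y) = sum_{k>=0} y^k with y = -12x:
1/(1 + 12x) = sum_{k>=0} (-12)^k x^k.
So the coefficient of x^10 is (-12)^10 = 61917364224.

61917364224


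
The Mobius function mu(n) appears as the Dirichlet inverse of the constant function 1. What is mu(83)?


83 = 83 (all distinct primes).
mu(83) = (-1)^1 = -1

-1


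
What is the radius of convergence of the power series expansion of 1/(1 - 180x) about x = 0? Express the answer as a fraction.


Expanding 1/(1 - 180x) = sum_{k>=0} 180^k x^k, the series converges when |180x| < 1, i.e., |x| < 1/180.
So the radius of convergence is 1/180 = 1/180.

1/180


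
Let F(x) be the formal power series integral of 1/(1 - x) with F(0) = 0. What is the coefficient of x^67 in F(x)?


1/(1 - x) = sum_{k>=0} x^k. Integrating termwise and using F(0) = 0 gives
F(x) = sum_{k>=0} x^(k+1) / (k+1) = sum_{m>=1} x^m / m = -ln(1 - x).
So the coefficient of x^67 is 1/67 = 1/67.

1/67


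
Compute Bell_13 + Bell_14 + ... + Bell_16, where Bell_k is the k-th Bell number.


Recall Bell_k counts set partitions of a k-set (with Bell_0 = 1 by convention).
Bell_13 through Bell_16: 27644437, 190899322, 1382958545, 10480142147
Sum = 27644437 + 190899322 + 1382958545 + 10480142147 = 12081644451.

12081644451


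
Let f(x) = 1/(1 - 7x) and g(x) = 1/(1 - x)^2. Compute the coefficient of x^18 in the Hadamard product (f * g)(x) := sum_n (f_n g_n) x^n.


f has coefficients f_k = 7^k. For g = 1/(1 - x)^2 the coefficient is g_k = C(k + 1, 1) = k + 1. The Hadamard coefficient is (f * g)_k = 7^k * (k + 1).
For k = 18: 7^18 * 19 = 1628413597910449 * 19 = 30939858360298531.

30939858360298531


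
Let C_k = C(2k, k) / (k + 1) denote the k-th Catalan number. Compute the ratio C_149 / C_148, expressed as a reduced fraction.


Using C_k = (2k)! / (k! (k+1)!), the ratio C_{k+1}/C_k simplifies to
C_{k+1}/C_k = [(2k+2)! / ((k+1)! (k+2)!)] * [k! (k+1)! / (2k)!]
 = (2k+2)(2k+1) / ((k+1)(k+2)) = 2(2k+1) / (k+2).
For k = 148: 2(2*148 + 1) / (148 + 2) = 594/150 = 99/25.

99/25


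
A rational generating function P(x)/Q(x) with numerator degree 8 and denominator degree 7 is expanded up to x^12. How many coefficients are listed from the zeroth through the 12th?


Expanding up to x^12 gives the coefficients for x^0, x^1, ..., x^12.
That is 12 + 1 = 13 coefficients in total.

13


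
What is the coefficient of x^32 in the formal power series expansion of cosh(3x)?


The Maclaurin series is cosh(t) = sum_{m>=0} t^(2m) / (2m)!, so substituting t = 3x, only even powers of x are nonzero, with coefficient of x^(2m) equal to 3^(2m) / (2m)!.
For x^32 the coefficient is 3^32/32! = 1853020188851841/263130836933693530167218012160000000 = 387420489/55014121340467297648640000000.

387420489/55014121340467297648640000000


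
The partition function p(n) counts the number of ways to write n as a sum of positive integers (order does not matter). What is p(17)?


Using the generating function prod_{k>=1} 1/(1-x^k), we compute p(17).
By dynamic programming over parts 1 through 17:
p(17) = 297

297


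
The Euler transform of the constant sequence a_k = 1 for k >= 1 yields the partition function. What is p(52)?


The Euler transform converts the sequence a_k = 1 into the number of integer partitions.
Using the recurrence or dynamic programming:
p(52) = 281589

281589


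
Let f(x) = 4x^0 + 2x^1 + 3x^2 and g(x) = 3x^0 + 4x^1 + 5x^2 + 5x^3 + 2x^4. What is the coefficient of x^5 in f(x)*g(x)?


Cauchy product at x^5:
2*2 + 3*5
= 19

19


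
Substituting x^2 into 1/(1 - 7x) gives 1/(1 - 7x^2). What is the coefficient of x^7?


Since 1/(1 - 7x^2) only has even powers of x,
the coefficient of x^7 (odd) is 0.

0


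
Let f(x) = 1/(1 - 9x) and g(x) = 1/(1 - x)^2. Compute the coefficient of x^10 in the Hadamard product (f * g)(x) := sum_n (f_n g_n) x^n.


f has coefficients f_k = 9^k. For g = 1/(1 - x)^2 the coefficient is g_k = C(k + 1, 1) = k + 1. The Hadamard coefficient is (f * g)_k = 9^k * (k + 1).
For k = 10: 9^10 * 11 = 3486784401 * 11 = 38354628411.

38354628411


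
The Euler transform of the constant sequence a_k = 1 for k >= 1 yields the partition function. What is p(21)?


The Euler transform converts the sequence a_k = 1 into the number of integer partitions.
Using the recurrence or dynamic programming:
p(21) = 792

792


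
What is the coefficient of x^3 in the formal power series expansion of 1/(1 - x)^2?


The expansion 1/(1 - x)^r = sum_{k>=0} C(k + r - 1, r - 1) x^k follows from the multiset / negative-binomial theorem (or from repeated differentiation of the geometric series).
For r = 2 and k = 3:
C(4, 1) = 24 / (1 * 6) = 4.

4


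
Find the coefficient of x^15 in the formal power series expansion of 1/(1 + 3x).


Write 1/(1 + c x) = 1/(1 - (-c) x) and apply the geometric-series identity
1/(1 - y) = sum_{k>=0} y^k to get 1/(1 + c x) = sum_{k>=0} (-c)^k x^k.
So the coefficient of x^k is (-c)^k = (-1)^k * c^k.
Here c = 3 and k = 15:
(-3)^15 = -1 * 14348907 = -14348907

-14348907


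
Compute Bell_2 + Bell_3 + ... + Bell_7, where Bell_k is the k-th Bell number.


Recall Bell_k counts set partitions of a k-set (with Bell_0 = 1 by convention).
Bell_2 through Bell_7: 2, 5, 15, 52, 203, 877
Sum = 2 + 5 + 15 + 52 + 203 + 877 = 1154.

1154


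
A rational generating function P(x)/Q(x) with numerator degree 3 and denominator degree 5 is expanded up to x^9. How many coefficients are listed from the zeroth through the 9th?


Expanding up to x^9 gives the coefficients for x^0, x^1, ..., x^9.
That is 9 + 1 = 10 coefficients in total.

10


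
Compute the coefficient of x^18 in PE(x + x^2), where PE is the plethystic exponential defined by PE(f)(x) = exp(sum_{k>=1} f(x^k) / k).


With f(x) = x + x^2, the exponent is sum_{k>=1} (x^k + x^(2k)) / k = -ln(1 - x) - ln(1 - x^2). Exponentiating:
PE(x + x^2) = 1 / ((1 - x)(1 - x^2)).
This is the generating function for partitions of n into parts of size 1 or 2. The number of 2's can be any j in 0..9, and the rest are 1's, so
[x^18] = floor(18/2) + 1 = 10.

10


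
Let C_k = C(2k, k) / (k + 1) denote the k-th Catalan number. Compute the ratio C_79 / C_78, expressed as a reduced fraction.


Using C_k = (2k)! / (k! (k+1)!), the ratio C_{k+1}/C_k simplifies to
C_{k+1}/C_k = [(2k+2)! / ((k+1)! (k+2)!)] * [k! (k+1)! / (2k)!]
 = (2k+2)(2k+1) / ((k+1)(k+2)) = 2(2k+1) / (k+2).
For k = 78: 2(2*78 + 1) / (78 + 2) = 314/80 = 157/40.

157/40


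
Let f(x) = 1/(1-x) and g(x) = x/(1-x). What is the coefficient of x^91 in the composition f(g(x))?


First simplify the composition: f(g(x)) = 1/(1 - x/(1-x)) = (1-x)/((1-x) - x) = (1-x)/(1-2x).
Now extract the coefficient. Write (1-x)/(1-2x) = 1/(1-2x) - x/(1-2x).
The coefficient of x^n in 1/(1-2x) is 2^n, and in x/(1-2x) is 2^(n-1) (for n >= 1).
So the coefficient of x^91 is 2^91 - 2^90 = 2475880078570760549798248448 - 1237940039285380274899124224 = 1237940039285380274899124224.

1237940039285380274899124224


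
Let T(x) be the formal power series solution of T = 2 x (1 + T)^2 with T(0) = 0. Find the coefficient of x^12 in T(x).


Apply the Lagrange inversion formula: if T = 2 x * phi(T) with phi(t) = (1 + t)^2, then [x^n] T = 2^n * (1/n) [t^(n-1)] phi(t)^n = 2^n * (1/n) [t^(n-1)] (1 + t)^(2n) = 2^n * (1/n) C(2n, n-1).
Using the identity C(2n, n-1) = C(2n, n) * n / (n+1), the unscaled factor equals C(2n, n) / (n+1) = C_n, the n-th Catalan number.
For n = 12: C_12 = C(24, 12) / 13 = 2704156/13 = 208012.
With the 2^12 = 4096 factor, the coefficient is 4096 * 208012 = 852017152.

852017152


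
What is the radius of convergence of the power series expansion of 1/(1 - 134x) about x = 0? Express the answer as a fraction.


Expanding 1/(1 - 134x) = sum_{k>=0} 134^k x^k, the series converges when |134x| < 1, i.e., |x| < 1/134.
So the radius of convergence is 1/134 = 1/134.

1/134


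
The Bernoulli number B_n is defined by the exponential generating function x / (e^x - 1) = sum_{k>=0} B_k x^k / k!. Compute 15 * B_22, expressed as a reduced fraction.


Bernoulli numbers can also be computed recursively via B_0 = 1 and sum_{j=0}^{m} C(m+1, j) B_j = 0 for m >= 1. Odd-index Bernoulli numbers vanish for k >= 3.
Computing B_22 = 854513/138, so 15 * B_22 = 15 * 854513/138 = 4272565/46.

4272565/46


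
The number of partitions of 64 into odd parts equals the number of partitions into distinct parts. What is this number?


Computing partitions of 64 into odd parts (1, 3, 5, ...):
Using the generating function prod_{k>=0} 1/(1-x^(2k+1)),
the count is 16444

16444


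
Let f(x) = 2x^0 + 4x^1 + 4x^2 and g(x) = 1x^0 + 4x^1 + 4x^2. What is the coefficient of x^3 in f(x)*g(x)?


Cauchy product at x^3:
4*4 + 4*4
= 32

32


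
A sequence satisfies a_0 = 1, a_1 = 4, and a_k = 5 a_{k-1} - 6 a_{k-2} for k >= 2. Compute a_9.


The characteristic equation is t^2 - 5 t + 6 = 0, with roots r_1 = 2 and r_2 = 3 (so c_1 = r_1 + r_2, c_2 = -r_1 r_2 as required).
One can use the closed form a_n = A r_1^n + B r_2^n, but direct iteration is more reliable:
a_0 = 1, a_1 = 4, a_2 = 14, a_3 = 46, a_4 = 146, a_5 = 454, a_6 = 1394, a_7 = 4246, a_8 = 12866, a_9 = 38854.
So a_9 = 38854.

38854


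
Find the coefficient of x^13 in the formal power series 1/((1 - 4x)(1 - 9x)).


By partial fractions or Cauchy convolution:
The coefficient equals sum_{k=0}^{13} 4^k * 9^(13-k).
= 4575304803901

4575304803901


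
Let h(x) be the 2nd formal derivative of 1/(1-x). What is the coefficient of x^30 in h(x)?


Differentiating 2 times: d^2/dx^2 [1/(1-x)] = 2!/(1-x)^3.
The expansion 1/(1-x)^3 = sum_{k>=0} C(k+2, 2) x^k, so the coefficient of x^n in 2!/(1-x)^3 is 2! * C(n+2, 2).
For n = 30: 2 * C(32, 2) = 2 * 496 = 992

992


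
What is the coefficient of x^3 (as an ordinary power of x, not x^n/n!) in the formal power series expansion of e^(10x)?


The exponential series is e^y = sum_{k>=0} y^k / k!. Substituting y = 10x gives
e^(10x) = sum_{k>=0} 10^k x^k / k!.
So the coefficient of x^n is a^n/n! with a = 10, n = 3:
10^3 / 3! = 1000/6 = 500/3

500/3


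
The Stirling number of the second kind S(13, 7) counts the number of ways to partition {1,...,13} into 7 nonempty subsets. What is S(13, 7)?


Using the explicit formula S(n,k) = (1/k!) sum_{j=0}^{k} (-1)^(k-j) C(k,j) j^n:
S(13, 7) = 5715424
Equivalently, S(n,k) is n! times the coefficient of x^n in the EGF (e^x - 1)^k / k!.

5715424


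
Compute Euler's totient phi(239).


phi(n) counts integers in [1, n] coprime to n. Using the multiplicative formula phi(n) = n * prod_{p | n} (1 - 1/p):
239 = 239, so
phi(239) = 239 * (1 - 1/239) = 238.

238


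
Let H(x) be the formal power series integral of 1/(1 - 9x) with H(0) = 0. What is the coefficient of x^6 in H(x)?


1/(1 - 9x) = sum_{k>=0} 9^k x^k. Integrating termwise with H(0) = 0:
H(x) = sum_{k>=0} 9^k x^(k+1) / (k+1) = sum_{m>=1} 9^(m-1) x^m / m.
For m = 6: 9^5/6 = 59049/6 = 19683/2.

19683/2


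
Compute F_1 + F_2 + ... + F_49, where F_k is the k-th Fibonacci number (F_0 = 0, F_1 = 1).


Use the identity sum_{k=0}^{N} F_k = F_{N+2} - 1 (which follows from F_{k+2} - F_{k+1} = F_k). Then
sum_{k=1}^{49} F_k = (F_{51} - 1) - (F_{2} - 1) = F_{51} - F_{2}.
Computing: F_{51} = 20365011074, F_{2} = 1, so
Sum = 20365011074 - 1 = 20365011073.

20365011073


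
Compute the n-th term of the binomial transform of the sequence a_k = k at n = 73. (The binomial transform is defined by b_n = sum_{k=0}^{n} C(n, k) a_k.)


With a_k = k, b_n = sum_{k=0}^{n} C(n, k) k. Using k * C(n, k) = n * C(n-1, k-1) gives b_n = n * sum_{k>=1} C(n-1, k-1) = n * 2^(n-1).
For n = 73: 73 * 2^72 = 73 * 4722366482869645213696 = 344732753249484100599808.

344732753249484100599808


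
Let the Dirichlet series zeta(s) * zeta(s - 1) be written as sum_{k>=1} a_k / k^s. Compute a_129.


Convolution gives a_k = sum_{d | k} d * 1 = sum_{d | k} d = sigma(k), the sum of positive divisors of k.
For k = 129, the divisors are 1, 3, 43, 129, so
sigma(129) = 1 + 3 + 43 + 129 = 176.

176


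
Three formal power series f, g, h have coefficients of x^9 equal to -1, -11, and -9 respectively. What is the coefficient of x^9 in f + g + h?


Series addition is componentwise:
-1 + -11 + -9
= -21

-21


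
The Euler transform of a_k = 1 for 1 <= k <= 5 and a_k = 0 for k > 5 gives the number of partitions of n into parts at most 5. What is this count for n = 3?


Partitions of 3 into parts at most 5:
Using generating function (1-x)^(-1)(1-x^2)^(-1)...(1-x^5)^(-1),
the coefficient of x^3 = 3

3


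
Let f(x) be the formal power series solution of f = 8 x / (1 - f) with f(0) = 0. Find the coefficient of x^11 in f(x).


Apply Lagrange inversion: f = 8 x * phi(f) with phi(t) = 1/(1 - t), so
[x^n] f = 8^n * (1/n) [t^(n-1)] phi(t)^n = 8^n * (1/n) [t^(n-1)] (1 - t)^(-n) = 8^n * (1/n) C(2n - 2, n - 1) = 8^n * C_{n-1}.
For n = 11: C_10 = C(20, 10) / 11 = 184756/11 = 16796.
With the 8^11 = 8589934592 factor, the coefficient is 8589934592 * 16796 = 144276541407232.

144276541407232


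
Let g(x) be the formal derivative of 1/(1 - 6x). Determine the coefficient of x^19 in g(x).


Differentiate termwise: d/dx sum_{k>=0} 6^k x^k = sum_{k>=1} k 6^k x^(k-1) = sum_{j>=0} (j+1) 6^(j+1) x^j.
Equivalently, d/dx [1/(1 - 6x)] = 6/(1 - 6x)^2.
For j = 19: 20 * 6^20 = 20 * 3656158440062976 = 73123168801259520.

73123168801259520


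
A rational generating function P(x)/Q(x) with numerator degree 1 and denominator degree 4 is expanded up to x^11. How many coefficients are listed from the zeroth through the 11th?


Expanding up to x^11 gives the coefficients for x^0, x^1, ..., x^11.
That is 11 + 1 = 12 coefficients in total.

12


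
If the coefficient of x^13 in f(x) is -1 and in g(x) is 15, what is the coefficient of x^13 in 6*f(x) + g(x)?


Scalar multiplication scales coefficients: 6 * -1 = -6.
Then add the g coefficient: -6 + 15
= 9

9


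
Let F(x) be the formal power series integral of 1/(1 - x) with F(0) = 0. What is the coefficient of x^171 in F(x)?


1/(1 - x) = sum_{k>=0} x^k. Integrating termwise and using F(0) = 0 gives
F(x) = sum_{k>=0} x^(k+1) / (k+1) = sum_{m>=1} x^m / m = -ln(1 - x).
So the coefficient of x^171 is 1/171 = 1/171.

1/171


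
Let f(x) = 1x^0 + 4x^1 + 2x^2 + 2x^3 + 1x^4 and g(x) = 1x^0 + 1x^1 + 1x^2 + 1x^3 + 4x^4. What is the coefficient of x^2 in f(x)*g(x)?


Cauchy product at x^2:
1*1 + 4*1 + 2*1
= 7

7


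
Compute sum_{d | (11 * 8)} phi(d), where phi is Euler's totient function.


First, 11 * 8 = 88. One classical identity is sum_{d | n} phi(d) = n (each k in [1, n] has a unique gcd with n, and among the k's with gcd(k, n) = n/d there are phi(d) of them). So the sum equals 88. We also verify directly:
Divisors of 88: 1, 2, 4, 8, 11, 22, 44, 88.
phi values: 1, 1, 2, 4, 10, 10, 20, 40.
Sum = 88.

88


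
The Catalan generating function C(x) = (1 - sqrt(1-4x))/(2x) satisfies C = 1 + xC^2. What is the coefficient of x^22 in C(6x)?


Substituting x -> 6x scales the n-th coefficient by 6^n, so [x^22] C(6x) = 6^22 * C_22.
C_22 = C(2*22, 22)/(23) = 2104098963720/23 = 91482563640.
So 6^22 * 91482563640 = 131621703842267136 * 91482563640 = 12041090898155435791000535040.

12041090898155435791000535040


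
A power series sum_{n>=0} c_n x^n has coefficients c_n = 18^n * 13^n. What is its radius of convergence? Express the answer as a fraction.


By the root test (Cauchy-Hadamard), the radius is R = 1 / limsup_n |c_n|^(1/n).
Here |c_n|^(1/n) = (18^n * 13^n)^(1/n) = 18 * 13 = 234 for all n.
So R = 1/234 = 1/234.

1/234


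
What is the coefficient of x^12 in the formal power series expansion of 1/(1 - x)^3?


The expansion 1/(1 - x)^r = sum_{k>=0} C(k + r - 1, r - 1) x^k follows from the multiset / negative-binomial theorem (or from repeated differentiation of the geometric series).
For r = 3 and k = 12:
C(14, 2) = 87178291200 / (2 * 479001600) = 91.

91


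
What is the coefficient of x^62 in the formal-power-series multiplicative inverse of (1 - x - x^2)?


Let the inverse be f(x) = sum_{k>=0} a_k x^k. From f(x) * (1 - x - x^2) = 1 and matching coefficients:
 x^0: a_0 = 1.
 x^1: a_1 - a_0 = 0, so a_1 = 1.
 x^k (k >= 2): a_k - a_{k-1} - a_{k-2} = 0, i.e. a_k = a_{k-1} + a_{k-2}.
This is the Fibonacci-type recurrence shifted so that a_0 = a_1 = 1.
Iterating: a_0=1, a_1=1, a_2=2, a_3=3, a_4=5, a_5=8, a_6=13, a_7=21, a_8=34, a_9=55, ...
a_62 = 6557470319842.

6557470319842


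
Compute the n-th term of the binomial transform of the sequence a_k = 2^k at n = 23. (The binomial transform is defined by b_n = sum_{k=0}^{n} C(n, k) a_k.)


With a_k = 2^k, b_n = sum_{k=0}^{n} C(n, k) 2^k = (1 + 2)^n by the binomial theorem.
For n = 23: (1 + 2)^23 = 3^23 = 94143178827.

94143178827


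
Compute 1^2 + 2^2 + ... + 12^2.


This power sum has a closed form given by Faulhaber's formula
sum_{k=1}^{m} k^p = (1 / (p + 1)) * sum_{j=0}^{p} C(p + 1, j) B_j m^(p + 1 - j),
but for small m direct computation is fastest:
1 + 4 + 9 + 16 + 25 + 36 + 49 + 64 + 81 + 100 + 121 + 144 = 650.

650


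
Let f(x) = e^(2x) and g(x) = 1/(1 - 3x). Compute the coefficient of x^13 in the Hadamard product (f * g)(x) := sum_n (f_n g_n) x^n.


Expanding: f_k = 2^k/k! (from e^(2x)) and g_k = 3^k (from 1/(1 - 3x)). So the Hadamard coefficient (f * g)_k = 2^k 3^k / k! = (6)^k / k!.
For k = 13: 6^13/13! = 13060694016/6227020800 = 52488/25025.

52488/25025


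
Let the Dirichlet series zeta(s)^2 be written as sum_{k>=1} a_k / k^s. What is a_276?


The Dirichlet convolution of the constant function 1 with itself gives (1 * 1)(k) = sum_{d | k} 1 = d(k), the number of positive divisors of k.
Since zeta(s) = sum_{k>=1} 1/k^s, we have zeta(s)^2 = sum_{k>=1} d(k)/k^s, so a_k = d(k).
For k = 276: the divisors are 1, 2, 3, 4, 6, 12, 23, 46, 69, 92, 138, 276.
Count = 12.

12


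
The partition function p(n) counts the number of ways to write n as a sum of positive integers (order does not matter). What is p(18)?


Using the generating function prod_{k>=1} 1/(1-x^k), we compute p(18).
By dynamic programming over parts 1 through 18:
p(18) = 385

385


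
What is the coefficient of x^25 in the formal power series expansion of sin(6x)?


The Maclaurin series is sin(t) = sum_{k>=0} (-1)^k t^(2k+1) / (2k+1)!, so substituting t = 6x, only odd powers of x are nonzero, with coefficient of x^(2k+1) equal to (-1)^k 6^(2k+1) / (2k+1)!.
Write 25 = 2*12 + 1, giving the coefficient (-1)^12 * 6^25 / 25! = 28430288029929701376/15511210043330985984000000 = 114791256/62628675484375.

114791256/62628675484375


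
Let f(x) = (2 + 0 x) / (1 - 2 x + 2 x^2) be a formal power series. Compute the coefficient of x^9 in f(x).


Write f(x) = sum_{k>=0} a_k x^k. Multiplying both sides by 1 - 2 x + 2 x^2 gives
(1 - 2 x + 2 x^2) sum_{k>=0} a_k x^k = 2 + 0 x.
Matching coefficients:
 x^0: a_0 = 2
 x^1: a_1 - 2 a_0 = 0  =>  a_1 = 2*2 + 0 = 4
 x^k (k >= 2): a_k = 2 a_{k-1} - 2 a_{k-2}.
Iterating: a_2 = 4, a_3 = 0, a_4 = -8, a_5 = -16, a_6 = -16, a_7 = 0, a_8 = 32, a_9 = 64.
So the coefficient of x^9 is 64.

64


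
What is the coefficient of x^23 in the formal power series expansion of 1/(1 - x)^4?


The negative binomial / multiset identity is
1/(1 - x)^r = sum_{k>=0} C(k + r - 1, r - 1) x^k.
Here r = 4 and k = 23, so the coefficient is
C(23 + 3, 3) = C(26, 3)
= 2600

2600


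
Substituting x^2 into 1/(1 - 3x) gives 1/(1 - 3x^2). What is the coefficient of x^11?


Since 1/(1 - 3x^2) only has even powers of x,
the coefficient of x^11 (odd) is 0.

0


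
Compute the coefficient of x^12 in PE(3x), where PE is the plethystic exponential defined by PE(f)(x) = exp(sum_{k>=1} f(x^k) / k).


With f(x) = 3x, the exponent is sum_{k>=1} 3 x^k / k = 3 * (-ln(1 - x)). Exponentiating:
PE(3x) = exp(-3 ln(1 - x)) = 1/(1 - x)^3.
By the negative binomial expansion, [x^n] 1/(1 - x)^3 = C(n + 2, 2).
For n = 12: C(14, 2) = 91.

91


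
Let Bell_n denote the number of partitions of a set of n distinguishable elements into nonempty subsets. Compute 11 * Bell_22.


Bell_22 can be computed from the Bell triangle or from Dobinski's identity Bell_n = (1/e) * sum_{k>=0} k^n / k!.
Computing Bell_22 = 4506715738447323.
Then 11 * 4506715738447323 = 49573873122920553.

49573873122920553


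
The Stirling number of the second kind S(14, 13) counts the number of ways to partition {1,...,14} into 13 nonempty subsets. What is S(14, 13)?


Using the explicit formula S(n,k) = (1/k!) sum_{j=0}^{k} (-1)^(k-j) C(k,j) j^n:
S(14, 13) = 91
Equivalently, S(n,k) is n! times the coefficient of x^n in the EGF (e^x - 1)^k / k!.

91


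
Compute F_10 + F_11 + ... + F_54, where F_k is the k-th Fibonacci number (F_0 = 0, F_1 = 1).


Use the identity sum_{k=0}^{N} F_k = F_{N+2} - 1 (which follows from F_{k+2} - F_{k+1} = F_k). Then
sum_{k=10}^{54} F_k = (F_{56} - 1) - (F_{11} - 1) = F_{56} - F_{11}.
Computing: F_{56} = 225851433717, F_{11} = 89, so
Sum = 225851433717 - 89 = 225851433628.

225851433628


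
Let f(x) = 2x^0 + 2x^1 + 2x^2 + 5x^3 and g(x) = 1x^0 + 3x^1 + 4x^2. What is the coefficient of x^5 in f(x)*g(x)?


Cauchy product at x^5:
5*4
= 20

20


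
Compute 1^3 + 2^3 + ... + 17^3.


This power sum has a closed form given by Faulhaber's formula
sum_{k=1}^{m} k^p = (1 / (p + 1)) * sum_{j=0}^{p} C(p + 1, j) B_j m^(p + 1 - j),
but for small m direct computation is fastest:
1 + 8 + 27 + 64 + 125 + 216 + 343 + 512 + 729 + 1000 + 1331 + 1728 + 2197 + 2744 + 3375 + 4096 + 4913 = 23409.

23409


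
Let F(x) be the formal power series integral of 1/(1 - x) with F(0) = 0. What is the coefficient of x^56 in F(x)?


1/(1 - x) = sum_{k>=0} x^k. Integrating termwise and using F(0) = 0 gives
F(x) = sum_{k>=0} x^(k+1) / (k+1) = sum_{m>=1} x^m / m = -ln(1 - x).
So the coefficient of x^56 is 1/56 = 1/56.

1/56


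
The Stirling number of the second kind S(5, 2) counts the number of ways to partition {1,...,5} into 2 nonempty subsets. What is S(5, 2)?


Using the explicit formula S(n,k) = (1/k!) sum_{j=0}^{k} (-1)^(k-j) C(k,j) j^n:
S(5, 2) = 15
Equivalently, S(n,k) is n! times the coefficient of x^n in the EGF (e^x - 1)^k / k!.

15


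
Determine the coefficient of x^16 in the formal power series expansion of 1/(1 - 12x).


The geometric series identity gives 1/(1 - c x) = sum_{k>=0} c^k x^k, so the coefficient of x^k is c^k.
Here c = 12 and k = 16.
Computing: 12^16 = 184884258895036416

184884258895036416


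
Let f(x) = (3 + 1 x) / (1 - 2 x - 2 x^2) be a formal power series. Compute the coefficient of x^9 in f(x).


Write f(x) = sum_{k>=0} a_k x^k. Multiplying both sides by 1 - 2 x - 2 x^2 gives
(1 - 2 x - 2 x^2) sum_{k>=0} a_k x^k = 3 + 1 x.
Matching coefficients:
 x^0: a_0 = 3
 x^1: a_1 - 2 a_0 = 1  =>  a_1 = 2*3 + 1 = 7
 x^k (k >= 2): a_k = 2 a_{k-1} + 2 a_{k-2}.
Iterating: a_2 = 20, a_3 = 54, a_4 = 148, a_5 = 404, a_6 = 1104, a_7 = 3016, a_8 = 8240, a_9 = 22512.
So the coefficient of x^9 is 22512.

22512


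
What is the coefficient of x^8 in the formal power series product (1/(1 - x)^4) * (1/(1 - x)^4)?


Combine the factors: (1/(1 - x)^4) * (1/(1 - x)^4) = 1/(1 - x)^8.
Then use 1/(1 - x)^r = sum_{k>=0} C(k + r - 1, r - 1) x^k with r = 8 and k = 8:
C(15, 7) = 6435.

6435


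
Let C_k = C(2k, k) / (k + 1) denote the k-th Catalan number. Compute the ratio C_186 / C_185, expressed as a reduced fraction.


Using C_k = (2k)! / (k! (k+1)!), the ratio C_{k+1}/C_k simplifies to
C_{k+1}/C_k = [(2k+2)! / ((k+1)! (k+2)!)] * [k! (k+1)! / (2k)!]
 = (2k+2)(2k+1) / ((k+1)(k+2)) = 2(2k+1) / (k+2).
For k = 185: 2(2*185 + 1) / (185 + 2) = 742/187 = 742/187.

742/187


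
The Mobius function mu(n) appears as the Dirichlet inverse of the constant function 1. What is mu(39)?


39 = 3 * 13 (all distinct primes).
mu(39) = (-1)^2 = 1

1


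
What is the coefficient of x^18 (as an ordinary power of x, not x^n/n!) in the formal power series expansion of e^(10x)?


The exponential series is e^y = sum_{k>=0} y^k / k!. Substituting y = 10x gives
e^(10x) = sum_{k>=0} 10^k x^k / k!.
So the coefficient of x^n is a^n/n! with a = 10, n = 18:
10^18 / 18! = 1000000000000000000/6402373705728000 = 122070312500/781539759

122070312500/781539759
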